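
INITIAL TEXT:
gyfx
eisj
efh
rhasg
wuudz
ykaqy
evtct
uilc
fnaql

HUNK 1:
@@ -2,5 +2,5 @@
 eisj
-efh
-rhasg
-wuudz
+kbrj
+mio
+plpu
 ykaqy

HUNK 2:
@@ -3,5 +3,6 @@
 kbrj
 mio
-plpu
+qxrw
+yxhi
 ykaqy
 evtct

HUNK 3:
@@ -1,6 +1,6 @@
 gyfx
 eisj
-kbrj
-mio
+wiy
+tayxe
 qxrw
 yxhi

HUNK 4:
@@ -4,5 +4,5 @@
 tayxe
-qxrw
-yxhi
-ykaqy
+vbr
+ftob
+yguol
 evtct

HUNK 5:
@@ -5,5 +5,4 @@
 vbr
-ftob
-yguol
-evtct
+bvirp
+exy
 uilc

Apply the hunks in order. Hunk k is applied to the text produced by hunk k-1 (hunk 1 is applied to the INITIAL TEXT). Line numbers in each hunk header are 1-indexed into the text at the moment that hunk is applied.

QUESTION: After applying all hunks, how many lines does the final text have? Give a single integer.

Hunk 1: at line 2 remove [efh,rhasg,wuudz] add [kbrj,mio,plpu] -> 9 lines: gyfx eisj kbrj mio plpu ykaqy evtct uilc fnaql
Hunk 2: at line 3 remove [plpu] add [qxrw,yxhi] -> 10 lines: gyfx eisj kbrj mio qxrw yxhi ykaqy evtct uilc fnaql
Hunk 3: at line 1 remove [kbrj,mio] add [wiy,tayxe] -> 10 lines: gyfx eisj wiy tayxe qxrw yxhi ykaqy evtct uilc fnaql
Hunk 4: at line 4 remove [qxrw,yxhi,ykaqy] add [vbr,ftob,yguol] -> 10 lines: gyfx eisj wiy tayxe vbr ftob yguol evtct uilc fnaql
Hunk 5: at line 5 remove [ftob,yguol,evtct] add [bvirp,exy] -> 9 lines: gyfx eisj wiy tayxe vbr bvirp exy uilc fnaql
Final line count: 9

Answer: 9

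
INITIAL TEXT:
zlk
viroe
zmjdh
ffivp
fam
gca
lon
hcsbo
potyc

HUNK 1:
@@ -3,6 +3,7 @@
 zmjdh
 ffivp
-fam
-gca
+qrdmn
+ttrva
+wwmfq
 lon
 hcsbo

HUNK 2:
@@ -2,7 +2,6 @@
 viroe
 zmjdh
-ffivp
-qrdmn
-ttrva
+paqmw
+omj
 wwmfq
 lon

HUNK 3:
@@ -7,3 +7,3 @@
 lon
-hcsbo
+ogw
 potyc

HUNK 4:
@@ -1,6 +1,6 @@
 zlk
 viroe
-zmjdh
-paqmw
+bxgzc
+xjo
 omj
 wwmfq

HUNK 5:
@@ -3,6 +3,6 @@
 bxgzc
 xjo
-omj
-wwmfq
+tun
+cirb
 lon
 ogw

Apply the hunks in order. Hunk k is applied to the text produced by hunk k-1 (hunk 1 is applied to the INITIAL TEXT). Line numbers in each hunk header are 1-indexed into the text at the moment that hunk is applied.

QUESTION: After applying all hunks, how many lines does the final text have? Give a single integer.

Answer: 9

Derivation:
Hunk 1: at line 3 remove [fam,gca] add [qrdmn,ttrva,wwmfq] -> 10 lines: zlk viroe zmjdh ffivp qrdmn ttrva wwmfq lon hcsbo potyc
Hunk 2: at line 2 remove [ffivp,qrdmn,ttrva] add [paqmw,omj] -> 9 lines: zlk viroe zmjdh paqmw omj wwmfq lon hcsbo potyc
Hunk 3: at line 7 remove [hcsbo] add [ogw] -> 9 lines: zlk viroe zmjdh paqmw omj wwmfq lon ogw potyc
Hunk 4: at line 1 remove [zmjdh,paqmw] add [bxgzc,xjo] -> 9 lines: zlk viroe bxgzc xjo omj wwmfq lon ogw potyc
Hunk 5: at line 3 remove [omj,wwmfq] add [tun,cirb] -> 9 lines: zlk viroe bxgzc xjo tun cirb lon ogw potyc
Final line count: 9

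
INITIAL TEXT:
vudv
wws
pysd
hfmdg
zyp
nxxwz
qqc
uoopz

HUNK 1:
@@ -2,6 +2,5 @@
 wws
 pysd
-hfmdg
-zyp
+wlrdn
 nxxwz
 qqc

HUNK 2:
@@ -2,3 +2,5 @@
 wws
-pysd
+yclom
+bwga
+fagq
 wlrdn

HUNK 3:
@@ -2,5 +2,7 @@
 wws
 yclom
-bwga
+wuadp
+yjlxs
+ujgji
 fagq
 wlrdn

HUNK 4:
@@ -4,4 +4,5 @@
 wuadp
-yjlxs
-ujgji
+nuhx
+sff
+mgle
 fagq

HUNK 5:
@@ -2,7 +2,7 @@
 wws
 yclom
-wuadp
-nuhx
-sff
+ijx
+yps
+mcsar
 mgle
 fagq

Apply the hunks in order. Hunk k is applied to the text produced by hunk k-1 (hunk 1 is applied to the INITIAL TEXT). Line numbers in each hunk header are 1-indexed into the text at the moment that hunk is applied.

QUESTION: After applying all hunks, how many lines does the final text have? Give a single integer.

Answer: 12

Derivation:
Hunk 1: at line 2 remove [hfmdg,zyp] add [wlrdn] -> 7 lines: vudv wws pysd wlrdn nxxwz qqc uoopz
Hunk 2: at line 2 remove [pysd] add [yclom,bwga,fagq] -> 9 lines: vudv wws yclom bwga fagq wlrdn nxxwz qqc uoopz
Hunk 3: at line 2 remove [bwga] add [wuadp,yjlxs,ujgji] -> 11 lines: vudv wws yclom wuadp yjlxs ujgji fagq wlrdn nxxwz qqc uoopz
Hunk 4: at line 4 remove [yjlxs,ujgji] add [nuhx,sff,mgle] -> 12 lines: vudv wws yclom wuadp nuhx sff mgle fagq wlrdn nxxwz qqc uoopz
Hunk 5: at line 2 remove [wuadp,nuhx,sff] add [ijx,yps,mcsar] -> 12 lines: vudv wws yclom ijx yps mcsar mgle fagq wlrdn nxxwz qqc uoopz
Final line count: 12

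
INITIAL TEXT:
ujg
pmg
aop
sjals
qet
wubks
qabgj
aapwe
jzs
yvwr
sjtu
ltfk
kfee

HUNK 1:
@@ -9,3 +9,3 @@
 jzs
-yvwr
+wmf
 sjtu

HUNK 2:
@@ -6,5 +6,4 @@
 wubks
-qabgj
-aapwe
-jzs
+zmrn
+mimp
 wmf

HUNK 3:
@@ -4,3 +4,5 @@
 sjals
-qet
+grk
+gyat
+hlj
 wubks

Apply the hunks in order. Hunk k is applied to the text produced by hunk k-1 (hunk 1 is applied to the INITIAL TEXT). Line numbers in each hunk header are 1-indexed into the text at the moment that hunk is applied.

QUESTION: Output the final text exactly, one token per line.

Answer: ujg
pmg
aop
sjals
grk
gyat
hlj
wubks
zmrn
mimp
wmf
sjtu
ltfk
kfee

Derivation:
Hunk 1: at line 9 remove [yvwr] add [wmf] -> 13 lines: ujg pmg aop sjals qet wubks qabgj aapwe jzs wmf sjtu ltfk kfee
Hunk 2: at line 6 remove [qabgj,aapwe,jzs] add [zmrn,mimp] -> 12 lines: ujg pmg aop sjals qet wubks zmrn mimp wmf sjtu ltfk kfee
Hunk 3: at line 4 remove [qet] add [grk,gyat,hlj] -> 14 lines: ujg pmg aop sjals grk gyat hlj wubks zmrn mimp wmf sjtu ltfk kfee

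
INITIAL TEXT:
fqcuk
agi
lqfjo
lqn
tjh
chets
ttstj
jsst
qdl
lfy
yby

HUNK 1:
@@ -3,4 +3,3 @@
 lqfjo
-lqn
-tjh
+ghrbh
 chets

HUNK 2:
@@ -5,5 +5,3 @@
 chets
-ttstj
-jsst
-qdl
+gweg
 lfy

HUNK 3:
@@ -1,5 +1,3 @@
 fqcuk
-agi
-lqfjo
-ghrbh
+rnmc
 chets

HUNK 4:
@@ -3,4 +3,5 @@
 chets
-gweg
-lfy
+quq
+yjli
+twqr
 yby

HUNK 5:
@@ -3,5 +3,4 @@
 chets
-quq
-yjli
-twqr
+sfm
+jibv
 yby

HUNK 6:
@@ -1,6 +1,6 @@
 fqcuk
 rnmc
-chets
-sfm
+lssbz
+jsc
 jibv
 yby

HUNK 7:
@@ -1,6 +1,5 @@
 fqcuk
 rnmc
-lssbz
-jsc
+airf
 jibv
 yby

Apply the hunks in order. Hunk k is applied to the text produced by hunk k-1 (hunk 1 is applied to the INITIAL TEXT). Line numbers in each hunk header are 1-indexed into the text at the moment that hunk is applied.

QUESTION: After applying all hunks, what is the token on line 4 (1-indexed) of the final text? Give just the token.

Answer: jibv

Derivation:
Hunk 1: at line 3 remove [lqn,tjh] add [ghrbh] -> 10 lines: fqcuk agi lqfjo ghrbh chets ttstj jsst qdl lfy yby
Hunk 2: at line 5 remove [ttstj,jsst,qdl] add [gweg] -> 8 lines: fqcuk agi lqfjo ghrbh chets gweg lfy yby
Hunk 3: at line 1 remove [agi,lqfjo,ghrbh] add [rnmc] -> 6 lines: fqcuk rnmc chets gweg lfy yby
Hunk 4: at line 3 remove [gweg,lfy] add [quq,yjli,twqr] -> 7 lines: fqcuk rnmc chets quq yjli twqr yby
Hunk 5: at line 3 remove [quq,yjli,twqr] add [sfm,jibv] -> 6 lines: fqcuk rnmc chets sfm jibv yby
Hunk 6: at line 1 remove [chets,sfm] add [lssbz,jsc] -> 6 lines: fqcuk rnmc lssbz jsc jibv yby
Hunk 7: at line 1 remove [lssbz,jsc] add [airf] -> 5 lines: fqcuk rnmc airf jibv yby
Final line 4: jibv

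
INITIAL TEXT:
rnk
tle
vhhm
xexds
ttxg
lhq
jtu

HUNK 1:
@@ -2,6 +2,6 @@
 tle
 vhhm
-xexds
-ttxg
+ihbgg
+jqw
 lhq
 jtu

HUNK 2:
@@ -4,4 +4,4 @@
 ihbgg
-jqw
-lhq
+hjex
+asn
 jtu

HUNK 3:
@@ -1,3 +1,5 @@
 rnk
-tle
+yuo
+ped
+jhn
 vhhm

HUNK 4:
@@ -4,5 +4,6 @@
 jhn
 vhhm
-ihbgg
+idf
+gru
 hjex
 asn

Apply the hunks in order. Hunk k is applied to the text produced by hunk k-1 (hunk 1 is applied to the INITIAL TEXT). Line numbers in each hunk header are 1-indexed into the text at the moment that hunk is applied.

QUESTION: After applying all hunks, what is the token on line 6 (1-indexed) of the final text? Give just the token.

Hunk 1: at line 2 remove [xexds,ttxg] add [ihbgg,jqw] -> 7 lines: rnk tle vhhm ihbgg jqw lhq jtu
Hunk 2: at line 4 remove [jqw,lhq] add [hjex,asn] -> 7 lines: rnk tle vhhm ihbgg hjex asn jtu
Hunk 3: at line 1 remove [tle] add [yuo,ped,jhn] -> 9 lines: rnk yuo ped jhn vhhm ihbgg hjex asn jtu
Hunk 4: at line 4 remove [ihbgg] add [idf,gru] -> 10 lines: rnk yuo ped jhn vhhm idf gru hjex asn jtu
Final line 6: idf

Answer: idf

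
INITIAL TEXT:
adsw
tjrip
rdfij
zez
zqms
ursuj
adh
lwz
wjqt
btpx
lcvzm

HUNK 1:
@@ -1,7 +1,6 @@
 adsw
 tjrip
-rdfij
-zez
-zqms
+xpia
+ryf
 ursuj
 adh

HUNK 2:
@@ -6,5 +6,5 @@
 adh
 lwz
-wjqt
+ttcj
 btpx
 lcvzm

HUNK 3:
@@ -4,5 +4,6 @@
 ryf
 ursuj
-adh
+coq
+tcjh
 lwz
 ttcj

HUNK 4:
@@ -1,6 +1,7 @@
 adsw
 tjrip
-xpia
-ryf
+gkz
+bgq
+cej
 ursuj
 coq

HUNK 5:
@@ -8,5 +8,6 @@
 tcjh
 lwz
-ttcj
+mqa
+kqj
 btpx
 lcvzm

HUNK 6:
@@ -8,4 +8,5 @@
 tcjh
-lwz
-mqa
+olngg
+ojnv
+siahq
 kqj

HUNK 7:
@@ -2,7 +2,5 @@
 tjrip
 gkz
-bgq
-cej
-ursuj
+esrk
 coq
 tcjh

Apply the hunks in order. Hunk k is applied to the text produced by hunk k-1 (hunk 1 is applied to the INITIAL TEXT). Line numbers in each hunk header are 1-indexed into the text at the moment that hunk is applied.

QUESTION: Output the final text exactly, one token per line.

Answer: adsw
tjrip
gkz
esrk
coq
tcjh
olngg
ojnv
siahq
kqj
btpx
lcvzm

Derivation:
Hunk 1: at line 1 remove [rdfij,zez,zqms] add [xpia,ryf] -> 10 lines: adsw tjrip xpia ryf ursuj adh lwz wjqt btpx lcvzm
Hunk 2: at line 6 remove [wjqt] add [ttcj] -> 10 lines: adsw tjrip xpia ryf ursuj adh lwz ttcj btpx lcvzm
Hunk 3: at line 4 remove [adh] add [coq,tcjh] -> 11 lines: adsw tjrip xpia ryf ursuj coq tcjh lwz ttcj btpx lcvzm
Hunk 4: at line 1 remove [xpia,ryf] add [gkz,bgq,cej] -> 12 lines: adsw tjrip gkz bgq cej ursuj coq tcjh lwz ttcj btpx lcvzm
Hunk 5: at line 8 remove [ttcj] add [mqa,kqj] -> 13 lines: adsw tjrip gkz bgq cej ursuj coq tcjh lwz mqa kqj btpx lcvzm
Hunk 6: at line 8 remove [lwz,mqa] add [olngg,ojnv,siahq] -> 14 lines: adsw tjrip gkz bgq cej ursuj coq tcjh olngg ojnv siahq kqj btpx lcvzm
Hunk 7: at line 2 remove [bgq,cej,ursuj] add [esrk] -> 12 lines: adsw tjrip gkz esrk coq tcjh olngg ojnv siahq kqj btpx lcvzm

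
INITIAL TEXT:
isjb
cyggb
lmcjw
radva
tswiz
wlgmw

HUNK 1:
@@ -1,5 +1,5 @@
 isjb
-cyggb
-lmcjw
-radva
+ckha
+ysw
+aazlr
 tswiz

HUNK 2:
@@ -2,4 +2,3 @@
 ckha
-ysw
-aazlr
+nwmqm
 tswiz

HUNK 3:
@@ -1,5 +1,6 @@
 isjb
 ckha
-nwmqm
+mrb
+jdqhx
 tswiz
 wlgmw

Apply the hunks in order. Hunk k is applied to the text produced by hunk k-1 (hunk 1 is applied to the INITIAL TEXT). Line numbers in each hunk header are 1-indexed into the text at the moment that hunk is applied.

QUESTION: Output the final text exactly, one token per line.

Hunk 1: at line 1 remove [cyggb,lmcjw,radva] add [ckha,ysw,aazlr] -> 6 lines: isjb ckha ysw aazlr tswiz wlgmw
Hunk 2: at line 2 remove [ysw,aazlr] add [nwmqm] -> 5 lines: isjb ckha nwmqm tswiz wlgmw
Hunk 3: at line 1 remove [nwmqm] add [mrb,jdqhx] -> 6 lines: isjb ckha mrb jdqhx tswiz wlgmw

Answer: isjb
ckha
mrb
jdqhx
tswiz
wlgmw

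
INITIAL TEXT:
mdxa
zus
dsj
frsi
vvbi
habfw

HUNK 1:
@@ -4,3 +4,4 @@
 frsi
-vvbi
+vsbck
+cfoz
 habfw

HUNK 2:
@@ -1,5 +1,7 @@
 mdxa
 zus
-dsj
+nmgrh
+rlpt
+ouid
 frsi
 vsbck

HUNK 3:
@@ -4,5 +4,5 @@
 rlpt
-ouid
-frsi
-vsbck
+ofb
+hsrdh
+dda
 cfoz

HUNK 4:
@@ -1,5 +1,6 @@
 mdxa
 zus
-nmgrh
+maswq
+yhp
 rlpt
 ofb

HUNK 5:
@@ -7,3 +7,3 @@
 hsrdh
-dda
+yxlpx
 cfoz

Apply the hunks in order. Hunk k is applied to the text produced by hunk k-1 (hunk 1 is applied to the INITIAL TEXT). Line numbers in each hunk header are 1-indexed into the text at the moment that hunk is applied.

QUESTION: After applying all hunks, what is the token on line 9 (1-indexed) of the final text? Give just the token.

Hunk 1: at line 4 remove [vvbi] add [vsbck,cfoz] -> 7 lines: mdxa zus dsj frsi vsbck cfoz habfw
Hunk 2: at line 1 remove [dsj] add [nmgrh,rlpt,ouid] -> 9 lines: mdxa zus nmgrh rlpt ouid frsi vsbck cfoz habfw
Hunk 3: at line 4 remove [ouid,frsi,vsbck] add [ofb,hsrdh,dda] -> 9 lines: mdxa zus nmgrh rlpt ofb hsrdh dda cfoz habfw
Hunk 4: at line 1 remove [nmgrh] add [maswq,yhp] -> 10 lines: mdxa zus maswq yhp rlpt ofb hsrdh dda cfoz habfw
Hunk 5: at line 7 remove [dda] add [yxlpx] -> 10 lines: mdxa zus maswq yhp rlpt ofb hsrdh yxlpx cfoz habfw
Final line 9: cfoz

Answer: cfoz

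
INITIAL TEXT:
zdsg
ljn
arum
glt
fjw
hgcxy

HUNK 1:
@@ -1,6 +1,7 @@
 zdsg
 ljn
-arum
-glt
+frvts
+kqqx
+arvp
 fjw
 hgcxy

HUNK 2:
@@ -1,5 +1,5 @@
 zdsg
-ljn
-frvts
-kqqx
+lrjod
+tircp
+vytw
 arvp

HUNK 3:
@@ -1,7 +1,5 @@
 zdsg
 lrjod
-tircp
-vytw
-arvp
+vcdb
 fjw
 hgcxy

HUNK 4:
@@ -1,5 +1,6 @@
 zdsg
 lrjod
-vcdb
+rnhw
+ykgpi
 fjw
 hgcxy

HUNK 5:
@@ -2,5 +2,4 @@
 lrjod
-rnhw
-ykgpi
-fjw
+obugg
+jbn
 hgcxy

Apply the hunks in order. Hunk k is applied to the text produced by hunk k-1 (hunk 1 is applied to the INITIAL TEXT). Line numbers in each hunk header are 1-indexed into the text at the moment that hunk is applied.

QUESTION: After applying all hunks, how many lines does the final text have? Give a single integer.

Hunk 1: at line 1 remove [arum,glt] add [frvts,kqqx,arvp] -> 7 lines: zdsg ljn frvts kqqx arvp fjw hgcxy
Hunk 2: at line 1 remove [ljn,frvts,kqqx] add [lrjod,tircp,vytw] -> 7 lines: zdsg lrjod tircp vytw arvp fjw hgcxy
Hunk 3: at line 1 remove [tircp,vytw,arvp] add [vcdb] -> 5 lines: zdsg lrjod vcdb fjw hgcxy
Hunk 4: at line 1 remove [vcdb] add [rnhw,ykgpi] -> 6 lines: zdsg lrjod rnhw ykgpi fjw hgcxy
Hunk 5: at line 2 remove [rnhw,ykgpi,fjw] add [obugg,jbn] -> 5 lines: zdsg lrjod obugg jbn hgcxy
Final line count: 5

Answer: 5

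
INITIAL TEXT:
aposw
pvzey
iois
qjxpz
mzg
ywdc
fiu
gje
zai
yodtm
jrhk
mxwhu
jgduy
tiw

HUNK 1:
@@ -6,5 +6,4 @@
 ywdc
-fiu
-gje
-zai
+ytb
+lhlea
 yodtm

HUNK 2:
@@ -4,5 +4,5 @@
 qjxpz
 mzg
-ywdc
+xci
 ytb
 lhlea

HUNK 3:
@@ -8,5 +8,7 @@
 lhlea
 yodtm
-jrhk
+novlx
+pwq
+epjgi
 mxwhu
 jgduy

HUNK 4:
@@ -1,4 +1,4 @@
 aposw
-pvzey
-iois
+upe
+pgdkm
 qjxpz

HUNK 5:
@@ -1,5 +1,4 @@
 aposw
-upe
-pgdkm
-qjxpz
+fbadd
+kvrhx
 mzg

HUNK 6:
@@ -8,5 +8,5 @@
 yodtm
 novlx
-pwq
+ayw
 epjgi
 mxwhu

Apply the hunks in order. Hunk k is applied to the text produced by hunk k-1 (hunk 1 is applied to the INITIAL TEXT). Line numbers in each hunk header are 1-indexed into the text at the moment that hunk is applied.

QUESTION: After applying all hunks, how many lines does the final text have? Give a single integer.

Hunk 1: at line 6 remove [fiu,gje,zai] add [ytb,lhlea] -> 13 lines: aposw pvzey iois qjxpz mzg ywdc ytb lhlea yodtm jrhk mxwhu jgduy tiw
Hunk 2: at line 4 remove [ywdc] add [xci] -> 13 lines: aposw pvzey iois qjxpz mzg xci ytb lhlea yodtm jrhk mxwhu jgduy tiw
Hunk 3: at line 8 remove [jrhk] add [novlx,pwq,epjgi] -> 15 lines: aposw pvzey iois qjxpz mzg xci ytb lhlea yodtm novlx pwq epjgi mxwhu jgduy tiw
Hunk 4: at line 1 remove [pvzey,iois] add [upe,pgdkm] -> 15 lines: aposw upe pgdkm qjxpz mzg xci ytb lhlea yodtm novlx pwq epjgi mxwhu jgduy tiw
Hunk 5: at line 1 remove [upe,pgdkm,qjxpz] add [fbadd,kvrhx] -> 14 lines: aposw fbadd kvrhx mzg xci ytb lhlea yodtm novlx pwq epjgi mxwhu jgduy tiw
Hunk 6: at line 8 remove [pwq] add [ayw] -> 14 lines: aposw fbadd kvrhx mzg xci ytb lhlea yodtm novlx ayw epjgi mxwhu jgduy tiw
Final line count: 14

Answer: 14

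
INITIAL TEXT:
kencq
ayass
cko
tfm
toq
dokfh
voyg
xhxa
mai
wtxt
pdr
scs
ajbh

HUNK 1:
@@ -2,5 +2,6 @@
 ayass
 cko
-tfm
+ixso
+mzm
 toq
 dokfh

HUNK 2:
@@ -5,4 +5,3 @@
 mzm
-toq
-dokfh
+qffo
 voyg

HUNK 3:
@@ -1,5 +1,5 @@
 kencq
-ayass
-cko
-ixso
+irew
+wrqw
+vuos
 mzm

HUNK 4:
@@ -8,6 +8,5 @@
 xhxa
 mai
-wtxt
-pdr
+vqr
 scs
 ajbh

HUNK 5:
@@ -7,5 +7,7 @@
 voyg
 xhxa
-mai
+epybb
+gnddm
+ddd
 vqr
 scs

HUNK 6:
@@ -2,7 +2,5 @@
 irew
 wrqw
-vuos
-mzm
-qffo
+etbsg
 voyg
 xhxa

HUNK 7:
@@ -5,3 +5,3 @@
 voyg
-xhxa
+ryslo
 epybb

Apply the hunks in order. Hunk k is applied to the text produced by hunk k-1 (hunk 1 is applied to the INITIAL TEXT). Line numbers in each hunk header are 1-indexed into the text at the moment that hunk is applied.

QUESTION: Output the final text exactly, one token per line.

Hunk 1: at line 2 remove [tfm] add [ixso,mzm] -> 14 lines: kencq ayass cko ixso mzm toq dokfh voyg xhxa mai wtxt pdr scs ajbh
Hunk 2: at line 5 remove [toq,dokfh] add [qffo] -> 13 lines: kencq ayass cko ixso mzm qffo voyg xhxa mai wtxt pdr scs ajbh
Hunk 3: at line 1 remove [ayass,cko,ixso] add [irew,wrqw,vuos] -> 13 lines: kencq irew wrqw vuos mzm qffo voyg xhxa mai wtxt pdr scs ajbh
Hunk 4: at line 8 remove [wtxt,pdr] add [vqr] -> 12 lines: kencq irew wrqw vuos mzm qffo voyg xhxa mai vqr scs ajbh
Hunk 5: at line 7 remove [mai] add [epybb,gnddm,ddd] -> 14 lines: kencq irew wrqw vuos mzm qffo voyg xhxa epybb gnddm ddd vqr scs ajbh
Hunk 6: at line 2 remove [vuos,mzm,qffo] add [etbsg] -> 12 lines: kencq irew wrqw etbsg voyg xhxa epybb gnddm ddd vqr scs ajbh
Hunk 7: at line 5 remove [xhxa] add [ryslo] -> 12 lines: kencq irew wrqw etbsg voyg ryslo epybb gnddm ddd vqr scs ajbh

Answer: kencq
irew
wrqw
etbsg
voyg
ryslo
epybb
gnddm
ddd
vqr
scs
ajbh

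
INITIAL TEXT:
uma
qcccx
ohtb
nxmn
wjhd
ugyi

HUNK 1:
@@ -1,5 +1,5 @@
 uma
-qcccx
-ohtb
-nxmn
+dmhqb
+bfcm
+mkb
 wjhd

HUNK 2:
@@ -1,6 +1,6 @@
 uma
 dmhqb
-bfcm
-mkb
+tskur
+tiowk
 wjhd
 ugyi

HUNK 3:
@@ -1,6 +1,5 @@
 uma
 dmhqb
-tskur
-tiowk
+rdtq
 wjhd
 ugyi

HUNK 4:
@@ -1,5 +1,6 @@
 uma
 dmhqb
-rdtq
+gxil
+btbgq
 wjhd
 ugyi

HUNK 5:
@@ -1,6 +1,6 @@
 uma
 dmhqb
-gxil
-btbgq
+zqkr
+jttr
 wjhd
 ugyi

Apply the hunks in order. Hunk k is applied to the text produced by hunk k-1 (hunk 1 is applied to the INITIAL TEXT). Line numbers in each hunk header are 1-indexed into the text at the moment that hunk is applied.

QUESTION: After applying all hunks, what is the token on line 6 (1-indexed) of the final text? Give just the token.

Hunk 1: at line 1 remove [qcccx,ohtb,nxmn] add [dmhqb,bfcm,mkb] -> 6 lines: uma dmhqb bfcm mkb wjhd ugyi
Hunk 2: at line 1 remove [bfcm,mkb] add [tskur,tiowk] -> 6 lines: uma dmhqb tskur tiowk wjhd ugyi
Hunk 3: at line 1 remove [tskur,tiowk] add [rdtq] -> 5 lines: uma dmhqb rdtq wjhd ugyi
Hunk 4: at line 1 remove [rdtq] add [gxil,btbgq] -> 6 lines: uma dmhqb gxil btbgq wjhd ugyi
Hunk 5: at line 1 remove [gxil,btbgq] add [zqkr,jttr] -> 6 lines: uma dmhqb zqkr jttr wjhd ugyi
Final line 6: ugyi

Answer: ugyi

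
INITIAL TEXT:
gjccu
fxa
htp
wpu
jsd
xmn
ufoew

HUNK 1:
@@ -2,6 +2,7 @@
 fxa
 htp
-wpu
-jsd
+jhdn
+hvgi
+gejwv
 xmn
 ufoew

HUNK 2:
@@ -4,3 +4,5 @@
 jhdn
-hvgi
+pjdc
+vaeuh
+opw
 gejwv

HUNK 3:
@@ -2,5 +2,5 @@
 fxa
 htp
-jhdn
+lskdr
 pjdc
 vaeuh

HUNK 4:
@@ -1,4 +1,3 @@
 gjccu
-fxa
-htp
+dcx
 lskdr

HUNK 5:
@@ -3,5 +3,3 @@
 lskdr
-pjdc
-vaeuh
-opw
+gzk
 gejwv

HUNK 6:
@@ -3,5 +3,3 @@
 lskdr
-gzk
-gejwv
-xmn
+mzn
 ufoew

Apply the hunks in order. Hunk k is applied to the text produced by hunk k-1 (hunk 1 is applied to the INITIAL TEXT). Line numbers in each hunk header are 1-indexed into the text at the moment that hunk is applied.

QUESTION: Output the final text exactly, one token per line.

Answer: gjccu
dcx
lskdr
mzn
ufoew

Derivation:
Hunk 1: at line 2 remove [wpu,jsd] add [jhdn,hvgi,gejwv] -> 8 lines: gjccu fxa htp jhdn hvgi gejwv xmn ufoew
Hunk 2: at line 4 remove [hvgi] add [pjdc,vaeuh,opw] -> 10 lines: gjccu fxa htp jhdn pjdc vaeuh opw gejwv xmn ufoew
Hunk 3: at line 2 remove [jhdn] add [lskdr] -> 10 lines: gjccu fxa htp lskdr pjdc vaeuh opw gejwv xmn ufoew
Hunk 4: at line 1 remove [fxa,htp] add [dcx] -> 9 lines: gjccu dcx lskdr pjdc vaeuh opw gejwv xmn ufoew
Hunk 5: at line 3 remove [pjdc,vaeuh,opw] add [gzk] -> 7 lines: gjccu dcx lskdr gzk gejwv xmn ufoew
Hunk 6: at line 3 remove [gzk,gejwv,xmn] add [mzn] -> 5 lines: gjccu dcx lskdr mzn ufoew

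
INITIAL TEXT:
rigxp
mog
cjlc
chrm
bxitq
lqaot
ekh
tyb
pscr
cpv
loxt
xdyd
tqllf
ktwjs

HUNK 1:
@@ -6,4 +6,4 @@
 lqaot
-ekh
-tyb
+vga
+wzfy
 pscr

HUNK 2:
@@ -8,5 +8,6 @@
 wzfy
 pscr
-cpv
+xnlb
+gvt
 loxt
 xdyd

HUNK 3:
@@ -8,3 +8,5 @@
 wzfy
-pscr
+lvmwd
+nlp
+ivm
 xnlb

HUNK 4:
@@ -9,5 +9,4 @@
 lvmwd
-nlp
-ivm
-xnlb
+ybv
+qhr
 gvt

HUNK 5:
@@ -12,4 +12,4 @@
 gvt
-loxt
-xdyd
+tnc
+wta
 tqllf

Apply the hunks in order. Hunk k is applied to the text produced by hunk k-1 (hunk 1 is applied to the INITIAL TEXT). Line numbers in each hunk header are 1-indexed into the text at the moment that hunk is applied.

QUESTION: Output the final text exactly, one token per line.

Hunk 1: at line 6 remove [ekh,tyb] add [vga,wzfy] -> 14 lines: rigxp mog cjlc chrm bxitq lqaot vga wzfy pscr cpv loxt xdyd tqllf ktwjs
Hunk 2: at line 8 remove [cpv] add [xnlb,gvt] -> 15 lines: rigxp mog cjlc chrm bxitq lqaot vga wzfy pscr xnlb gvt loxt xdyd tqllf ktwjs
Hunk 3: at line 8 remove [pscr] add [lvmwd,nlp,ivm] -> 17 lines: rigxp mog cjlc chrm bxitq lqaot vga wzfy lvmwd nlp ivm xnlb gvt loxt xdyd tqllf ktwjs
Hunk 4: at line 9 remove [nlp,ivm,xnlb] add [ybv,qhr] -> 16 lines: rigxp mog cjlc chrm bxitq lqaot vga wzfy lvmwd ybv qhr gvt loxt xdyd tqllf ktwjs
Hunk 5: at line 12 remove [loxt,xdyd] add [tnc,wta] -> 16 lines: rigxp mog cjlc chrm bxitq lqaot vga wzfy lvmwd ybv qhr gvt tnc wta tqllf ktwjs

Answer: rigxp
mog
cjlc
chrm
bxitq
lqaot
vga
wzfy
lvmwd
ybv
qhr
gvt
tnc
wta
tqllf
ktwjs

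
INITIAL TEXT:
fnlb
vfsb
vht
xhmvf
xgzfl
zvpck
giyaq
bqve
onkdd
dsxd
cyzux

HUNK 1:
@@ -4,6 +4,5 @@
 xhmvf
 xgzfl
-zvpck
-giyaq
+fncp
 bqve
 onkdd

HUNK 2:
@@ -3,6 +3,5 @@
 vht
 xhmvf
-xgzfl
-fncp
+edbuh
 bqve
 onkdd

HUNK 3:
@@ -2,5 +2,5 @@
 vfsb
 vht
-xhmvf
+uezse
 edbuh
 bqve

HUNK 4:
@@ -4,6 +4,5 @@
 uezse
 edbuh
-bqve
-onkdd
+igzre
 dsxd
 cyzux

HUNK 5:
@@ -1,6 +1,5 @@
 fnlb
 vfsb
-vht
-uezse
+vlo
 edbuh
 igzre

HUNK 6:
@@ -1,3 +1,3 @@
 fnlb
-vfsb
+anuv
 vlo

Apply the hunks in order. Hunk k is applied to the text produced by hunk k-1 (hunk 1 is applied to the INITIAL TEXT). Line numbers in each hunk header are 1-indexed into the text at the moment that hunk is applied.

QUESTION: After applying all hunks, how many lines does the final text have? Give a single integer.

Hunk 1: at line 4 remove [zvpck,giyaq] add [fncp] -> 10 lines: fnlb vfsb vht xhmvf xgzfl fncp bqve onkdd dsxd cyzux
Hunk 2: at line 3 remove [xgzfl,fncp] add [edbuh] -> 9 lines: fnlb vfsb vht xhmvf edbuh bqve onkdd dsxd cyzux
Hunk 3: at line 2 remove [xhmvf] add [uezse] -> 9 lines: fnlb vfsb vht uezse edbuh bqve onkdd dsxd cyzux
Hunk 4: at line 4 remove [bqve,onkdd] add [igzre] -> 8 lines: fnlb vfsb vht uezse edbuh igzre dsxd cyzux
Hunk 5: at line 1 remove [vht,uezse] add [vlo] -> 7 lines: fnlb vfsb vlo edbuh igzre dsxd cyzux
Hunk 6: at line 1 remove [vfsb] add [anuv] -> 7 lines: fnlb anuv vlo edbuh igzre dsxd cyzux
Final line count: 7

Answer: 7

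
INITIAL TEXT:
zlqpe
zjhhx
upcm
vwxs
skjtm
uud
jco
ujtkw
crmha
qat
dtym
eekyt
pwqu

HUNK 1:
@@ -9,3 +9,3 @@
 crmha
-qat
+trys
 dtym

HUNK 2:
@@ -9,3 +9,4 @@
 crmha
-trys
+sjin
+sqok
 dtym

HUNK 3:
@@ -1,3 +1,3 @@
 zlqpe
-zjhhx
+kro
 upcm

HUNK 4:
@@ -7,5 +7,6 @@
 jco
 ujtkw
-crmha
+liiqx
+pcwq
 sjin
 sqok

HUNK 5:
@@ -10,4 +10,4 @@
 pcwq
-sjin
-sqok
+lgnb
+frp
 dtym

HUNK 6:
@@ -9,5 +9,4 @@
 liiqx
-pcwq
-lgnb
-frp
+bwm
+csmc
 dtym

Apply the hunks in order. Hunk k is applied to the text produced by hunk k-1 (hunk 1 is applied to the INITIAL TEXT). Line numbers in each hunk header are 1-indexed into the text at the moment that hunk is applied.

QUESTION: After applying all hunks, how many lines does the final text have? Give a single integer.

Answer: 14

Derivation:
Hunk 1: at line 9 remove [qat] add [trys] -> 13 lines: zlqpe zjhhx upcm vwxs skjtm uud jco ujtkw crmha trys dtym eekyt pwqu
Hunk 2: at line 9 remove [trys] add [sjin,sqok] -> 14 lines: zlqpe zjhhx upcm vwxs skjtm uud jco ujtkw crmha sjin sqok dtym eekyt pwqu
Hunk 3: at line 1 remove [zjhhx] add [kro] -> 14 lines: zlqpe kro upcm vwxs skjtm uud jco ujtkw crmha sjin sqok dtym eekyt pwqu
Hunk 4: at line 7 remove [crmha] add [liiqx,pcwq] -> 15 lines: zlqpe kro upcm vwxs skjtm uud jco ujtkw liiqx pcwq sjin sqok dtym eekyt pwqu
Hunk 5: at line 10 remove [sjin,sqok] add [lgnb,frp] -> 15 lines: zlqpe kro upcm vwxs skjtm uud jco ujtkw liiqx pcwq lgnb frp dtym eekyt pwqu
Hunk 6: at line 9 remove [pcwq,lgnb,frp] add [bwm,csmc] -> 14 lines: zlqpe kro upcm vwxs skjtm uud jco ujtkw liiqx bwm csmc dtym eekyt pwqu
Final line count: 14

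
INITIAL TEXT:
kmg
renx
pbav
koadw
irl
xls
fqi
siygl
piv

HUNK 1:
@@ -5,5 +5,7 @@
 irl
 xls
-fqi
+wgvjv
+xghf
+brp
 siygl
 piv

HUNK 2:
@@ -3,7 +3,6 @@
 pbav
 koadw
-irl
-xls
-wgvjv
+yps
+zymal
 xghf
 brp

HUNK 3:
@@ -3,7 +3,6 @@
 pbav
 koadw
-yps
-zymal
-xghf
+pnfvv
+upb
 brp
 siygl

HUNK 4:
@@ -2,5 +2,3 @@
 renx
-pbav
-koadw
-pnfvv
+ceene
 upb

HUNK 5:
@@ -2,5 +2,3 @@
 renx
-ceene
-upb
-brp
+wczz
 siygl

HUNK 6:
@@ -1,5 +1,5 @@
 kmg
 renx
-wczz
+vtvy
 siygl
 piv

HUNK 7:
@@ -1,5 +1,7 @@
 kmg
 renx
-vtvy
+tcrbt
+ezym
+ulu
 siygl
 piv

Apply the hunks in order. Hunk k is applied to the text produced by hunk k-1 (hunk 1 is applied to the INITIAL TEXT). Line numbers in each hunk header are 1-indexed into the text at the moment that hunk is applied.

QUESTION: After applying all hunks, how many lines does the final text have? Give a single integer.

Answer: 7

Derivation:
Hunk 1: at line 5 remove [fqi] add [wgvjv,xghf,brp] -> 11 lines: kmg renx pbav koadw irl xls wgvjv xghf brp siygl piv
Hunk 2: at line 3 remove [irl,xls,wgvjv] add [yps,zymal] -> 10 lines: kmg renx pbav koadw yps zymal xghf brp siygl piv
Hunk 3: at line 3 remove [yps,zymal,xghf] add [pnfvv,upb] -> 9 lines: kmg renx pbav koadw pnfvv upb brp siygl piv
Hunk 4: at line 2 remove [pbav,koadw,pnfvv] add [ceene] -> 7 lines: kmg renx ceene upb brp siygl piv
Hunk 5: at line 2 remove [ceene,upb,brp] add [wczz] -> 5 lines: kmg renx wczz siygl piv
Hunk 6: at line 1 remove [wczz] add [vtvy] -> 5 lines: kmg renx vtvy siygl piv
Hunk 7: at line 1 remove [vtvy] add [tcrbt,ezym,ulu] -> 7 lines: kmg renx tcrbt ezym ulu siygl piv
Final line count: 7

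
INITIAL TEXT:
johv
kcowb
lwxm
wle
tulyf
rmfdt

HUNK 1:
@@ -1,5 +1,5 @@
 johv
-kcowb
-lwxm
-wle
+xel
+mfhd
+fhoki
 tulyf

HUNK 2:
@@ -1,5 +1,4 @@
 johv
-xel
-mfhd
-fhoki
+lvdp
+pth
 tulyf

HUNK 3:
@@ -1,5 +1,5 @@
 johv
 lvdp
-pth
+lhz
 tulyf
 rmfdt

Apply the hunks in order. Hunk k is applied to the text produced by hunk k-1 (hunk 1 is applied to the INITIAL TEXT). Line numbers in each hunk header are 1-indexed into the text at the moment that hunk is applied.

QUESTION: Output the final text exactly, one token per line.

Answer: johv
lvdp
lhz
tulyf
rmfdt

Derivation:
Hunk 1: at line 1 remove [kcowb,lwxm,wle] add [xel,mfhd,fhoki] -> 6 lines: johv xel mfhd fhoki tulyf rmfdt
Hunk 2: at line 1 remove [xel,mfhd,fhoki] add [lvdp,pth] -> 5 lines: johv lvdp pth tulyf rmfdt
Hunk 3: at line 1 remove [pth] add [lhz] -> 5 lines: johv lvdp lhz tulyf rmfdt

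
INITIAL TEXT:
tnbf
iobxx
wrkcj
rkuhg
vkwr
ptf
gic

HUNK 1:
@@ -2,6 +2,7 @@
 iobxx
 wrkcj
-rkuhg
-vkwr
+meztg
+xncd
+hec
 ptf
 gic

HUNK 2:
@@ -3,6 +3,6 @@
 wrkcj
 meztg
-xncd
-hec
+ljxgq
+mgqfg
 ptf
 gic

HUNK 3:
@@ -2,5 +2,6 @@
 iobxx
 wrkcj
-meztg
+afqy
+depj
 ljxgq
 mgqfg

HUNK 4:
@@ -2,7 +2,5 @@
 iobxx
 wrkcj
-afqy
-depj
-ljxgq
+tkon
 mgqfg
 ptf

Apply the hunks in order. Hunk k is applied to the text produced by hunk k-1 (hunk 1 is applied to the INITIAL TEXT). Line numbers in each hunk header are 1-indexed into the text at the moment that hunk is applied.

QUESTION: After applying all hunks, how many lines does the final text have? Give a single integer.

Hunk 1: at line 2 remove [rkuhg,vkwr] add [meztg,xncd,hec] -> 8 lines: tnbf iobxx wrkcj meztg xncd hec ptf gic
Hunk 2: at line 3 remove [xncd,hec] add [ljxgq,mgqfg] -> 8 lines: tnbf iobxx wrkcj meztg ljxgq mgqfg ptf gic
Hunk 3: at line 2 remove [meztg] add [afqy,depj] -> 9 lines: tnbf iobxx wrkcj afqy depj ljxgq mgqfg ptf gic
Hunk 4: at line 2 remove [afqy,depj,ljxgq] add [tkon] -> 7 lines: tnbf iobxx wrkcj tkon mgqfg ptf gic
Final line count: 7

Answer: 7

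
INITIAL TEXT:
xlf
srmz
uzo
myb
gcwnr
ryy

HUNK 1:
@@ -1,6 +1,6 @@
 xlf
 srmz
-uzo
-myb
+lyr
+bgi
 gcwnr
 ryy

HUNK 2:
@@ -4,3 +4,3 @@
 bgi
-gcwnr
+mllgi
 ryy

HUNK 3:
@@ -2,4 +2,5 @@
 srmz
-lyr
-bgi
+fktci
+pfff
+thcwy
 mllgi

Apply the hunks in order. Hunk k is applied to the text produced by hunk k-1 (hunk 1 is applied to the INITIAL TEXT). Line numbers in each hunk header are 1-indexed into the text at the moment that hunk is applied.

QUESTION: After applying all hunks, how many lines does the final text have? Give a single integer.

Answer: 7

Derivation:
Hunk 1: at line 1 remove [uzo,myb] add [lyr,bgi] -> 6 lines: xlf srmz lyr bgi gcwnr ryy
Hunk 2: at line 4 remove [gcwnr] add [mllgi] -> 6 lines: xlf srmz lyr bgi mllgi ryy
Hunk 3: at line 2 remove [lyr,bgi] add [fktci,pfff,thcwy] -> 7 lines: xlf srmz fktci pfff thcwy mllgi ryy
Final line count: 7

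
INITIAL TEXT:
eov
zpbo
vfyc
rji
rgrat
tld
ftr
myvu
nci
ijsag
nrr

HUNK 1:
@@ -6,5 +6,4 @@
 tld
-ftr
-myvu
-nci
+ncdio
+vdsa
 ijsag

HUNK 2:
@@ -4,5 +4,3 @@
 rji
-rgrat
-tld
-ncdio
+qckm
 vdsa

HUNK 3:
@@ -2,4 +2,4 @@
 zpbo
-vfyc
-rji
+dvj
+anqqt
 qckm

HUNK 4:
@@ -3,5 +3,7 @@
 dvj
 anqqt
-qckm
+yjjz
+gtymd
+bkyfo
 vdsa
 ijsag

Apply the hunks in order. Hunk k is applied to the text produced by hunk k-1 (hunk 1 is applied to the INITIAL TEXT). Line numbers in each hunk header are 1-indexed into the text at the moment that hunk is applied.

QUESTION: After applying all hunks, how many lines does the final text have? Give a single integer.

Answer: 10

Derivation:
Hunk 1: at line 6 remove [ftr,myvu,nci] add [ncdio,vdsa] -> 10 lines: eov zpbo vfyc rji rgrat tld ncdio vdsa ijsag nrr
Hunk 2: at line 4 remove [rgrat,tld,ncdio] add [qckm] -> 8 lines: eov zpbo vfyc rji qckm vdsa ijsag nrr
Hunk 3: at line 2 remove [vfyc,rji] add [dvj,anqqt] -> 8 lines: eov zpbo dvj anqqt qckm vdsa ijsag nrr
Hunk 4: at line 3 remove [qckm] add [yjjz,gtymd,bkyfo] -> 10 lines: eov zpbo dvj anqqt yjjz gtymd bkyfo vdsa ijsag nrr
Final line count: 10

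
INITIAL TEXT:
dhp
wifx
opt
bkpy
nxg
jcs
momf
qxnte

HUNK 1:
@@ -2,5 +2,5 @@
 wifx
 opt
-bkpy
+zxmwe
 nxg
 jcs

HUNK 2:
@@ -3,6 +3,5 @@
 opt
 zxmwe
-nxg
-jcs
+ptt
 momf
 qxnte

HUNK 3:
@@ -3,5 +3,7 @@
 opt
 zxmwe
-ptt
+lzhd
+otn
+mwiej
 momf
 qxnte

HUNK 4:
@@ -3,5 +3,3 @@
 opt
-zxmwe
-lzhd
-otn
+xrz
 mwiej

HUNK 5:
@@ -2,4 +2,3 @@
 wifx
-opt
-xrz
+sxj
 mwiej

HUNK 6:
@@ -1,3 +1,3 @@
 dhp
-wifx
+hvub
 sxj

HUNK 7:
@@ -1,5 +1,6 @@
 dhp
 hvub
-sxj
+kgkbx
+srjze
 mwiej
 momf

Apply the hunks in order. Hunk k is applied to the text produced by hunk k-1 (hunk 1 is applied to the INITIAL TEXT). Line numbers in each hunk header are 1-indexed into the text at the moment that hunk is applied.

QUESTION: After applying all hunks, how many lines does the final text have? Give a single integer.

Answer: 7

Derivation:
Hunk 1: at line 2 remove [bkpy] add [zxmwe] -> 8 lines: dhp wifx opt zxmwe nxg jcs momf qxnte
Hunk 2: at line 3 remove [nxg,jcs] add [ptt] -> 7 lines: dhp wifx opt zxmwe ptt momf qxnte
Hunk 3: at line 3 remove [ptt] add [lzhd,otn,mwiej] -> 9 lines: dhp wifx opt zxmwe lzhd otn mwiej momf qxnte
Hunk 4: at line 3 remove [zxmwe,lzhd,otn] add [xrz] -> 7 lines: dhp wifx opt xrz mwiej momf qxnte
Hunk 5: at line 2 remove [opt,xrz] add [sxj] -> 6 lines: dhp wifx sxj mwiej momf qxnte
Hunk 6: at line 1 remove [wifx] add [hvub] -> 6 lines: dhp hvub sxj mwiej momf qxnte
Hunk 7: at line 1 remove [sxj] add [kgkbx,srjze] -> 7 lines: dhp hvub kgkbx srjze mwiej momf qxnte
Final line count: 7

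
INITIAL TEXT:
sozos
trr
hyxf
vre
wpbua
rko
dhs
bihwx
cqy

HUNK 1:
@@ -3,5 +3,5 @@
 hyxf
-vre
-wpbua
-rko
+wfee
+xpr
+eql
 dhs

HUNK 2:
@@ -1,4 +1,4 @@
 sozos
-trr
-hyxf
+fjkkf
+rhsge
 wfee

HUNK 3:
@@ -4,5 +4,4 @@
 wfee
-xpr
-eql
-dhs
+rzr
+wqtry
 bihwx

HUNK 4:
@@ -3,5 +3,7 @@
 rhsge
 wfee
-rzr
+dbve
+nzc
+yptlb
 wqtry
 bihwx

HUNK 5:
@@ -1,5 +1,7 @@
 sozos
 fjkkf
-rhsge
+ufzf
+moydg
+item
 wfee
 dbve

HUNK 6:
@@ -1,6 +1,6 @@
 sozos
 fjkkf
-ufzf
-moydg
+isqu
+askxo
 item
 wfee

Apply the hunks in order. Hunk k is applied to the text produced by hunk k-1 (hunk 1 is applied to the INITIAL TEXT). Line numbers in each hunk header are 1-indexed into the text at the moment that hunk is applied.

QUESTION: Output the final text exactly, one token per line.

Hunk 1: at line 3 remove [vre,wpbua,rko] add [wfee,xpr,eql] -> 9 lines: sozos trr hyxf wfee xpr eql dhs bihwx cqy
Hunk 2: at line 1 remove [trr,hyxf] add [fjkkf,rhsge] -> 9 lines: sozos fjkkf rhsge wfee xpr eql dhs bihwx cqy
Hunk 3: at line 4 remove [xpr,eql,dhs] add [rzr,wqtry] -> 8 lines: sozos fjkkf rhsge wfee rzr wqtry bihwx cqy
Hunk 4: at line 3 remove [rzr] add [dbve,nzc,yptlb] -> 10 lines: sozos fjkkf rhsge wfee dbve nzc yptlb wqtry bihwx cqy
Hunk 5: at line 1 remove [rhsge] add [ufzf,moydg,item] -> 12 lines: sozos fjkkf ufzf moydg item wfee dbve nzc yptlb wqtry bihwx cqy
Hunk 6: at line 1 remove [ufzf,moydg] add [isqu,askxo] -> 12 lines: sozos fjkkf isqu askxo item wfee dbve nzc yptlb wqtry bihwx cqy

Answer: sozos
fjkkf
isqu
askxo
item
wfee
dbve
nzc
yptlb
wqtry
bihwx
cqy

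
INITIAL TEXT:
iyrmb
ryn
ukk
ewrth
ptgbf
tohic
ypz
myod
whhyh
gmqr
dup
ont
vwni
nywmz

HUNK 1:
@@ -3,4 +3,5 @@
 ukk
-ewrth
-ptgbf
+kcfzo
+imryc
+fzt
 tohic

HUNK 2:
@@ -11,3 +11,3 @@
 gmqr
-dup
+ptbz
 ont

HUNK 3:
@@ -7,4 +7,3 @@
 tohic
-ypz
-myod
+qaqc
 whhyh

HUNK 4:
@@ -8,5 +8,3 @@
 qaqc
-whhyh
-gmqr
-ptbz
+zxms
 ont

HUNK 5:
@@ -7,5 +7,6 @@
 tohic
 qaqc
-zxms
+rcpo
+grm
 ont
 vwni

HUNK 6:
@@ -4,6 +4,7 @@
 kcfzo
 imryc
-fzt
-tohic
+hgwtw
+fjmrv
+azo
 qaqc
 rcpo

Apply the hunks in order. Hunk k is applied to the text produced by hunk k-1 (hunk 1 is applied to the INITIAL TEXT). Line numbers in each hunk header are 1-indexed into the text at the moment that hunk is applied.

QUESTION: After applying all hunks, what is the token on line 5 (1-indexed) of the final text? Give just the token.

Hunk 1: at line 3 remove [ewrth,ptgbf] add [kcfzo,imryc,fzt] -> 15 lines: iyrmb ryn ukk kcfzo imryc fzt tohic ypz myod whhyh gmqr dup ont vwni nywmz
Hunk 2: at line 11 remove [dup] add [ptbz] -> 15 lines: iyrmb ryn ukk kcfzo imryc fzt tohic ypz myod whhyh gmqr ptbz ont vwni nywmz
Hunk 3: at line 7 remove [ypz,myod] add [qaqc] -> 14 lines: iyrmb ryn ukk kcfzo imryc fzt tohic qaqc whhyh gmqr ptbz ont vwni nywmz
Hunk 4: at line 8 remove [whhyh,gmqr,ptbz] add [zxms] -> 12 lines: iyrmb ryn ukk kcfzo imryc fzt tohic qaqc zxms ont vwni nywmz
Hunk 5: at line 7 remove [zxms] add [rcpo,grm] -> 13 lines: iyrmb ryn ukk kcfzo imryc fzt tohic qaqc rcpo grm ont vwni nywmz
Hunk 6: at line 4 remove [fzt,tohic] add [hgwtw,fjmrv,azo] -> 14 lines: iyrmb ryn ukk kcfzo imryc hgwtw fjmrv azo qaqc rcpo grm ont vwni nywmz
Final line 5: imryc

Answer: imryc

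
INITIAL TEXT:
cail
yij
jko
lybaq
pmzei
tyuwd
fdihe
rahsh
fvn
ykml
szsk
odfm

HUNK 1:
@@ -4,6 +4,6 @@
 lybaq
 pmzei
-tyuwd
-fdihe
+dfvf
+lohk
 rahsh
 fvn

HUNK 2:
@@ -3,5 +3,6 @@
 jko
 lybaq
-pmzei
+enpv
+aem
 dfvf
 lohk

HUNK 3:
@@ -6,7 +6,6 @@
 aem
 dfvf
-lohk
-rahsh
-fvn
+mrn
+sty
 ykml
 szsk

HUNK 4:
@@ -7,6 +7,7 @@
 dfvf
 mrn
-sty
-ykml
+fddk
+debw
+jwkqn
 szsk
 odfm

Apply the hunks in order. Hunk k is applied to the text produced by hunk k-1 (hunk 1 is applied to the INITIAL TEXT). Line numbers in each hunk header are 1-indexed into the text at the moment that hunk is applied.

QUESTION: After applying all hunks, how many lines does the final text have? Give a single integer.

Hunk 1: at line 4 remove [tyuwd,fdihe] add [dfvf,lohk] -> 12 lines: cail yij jko lybaq pmzei dfvf lohk rahsh fvn ykml szsk odfm
Hunk 2: at line 3 remove [pmzei] add [enpv,aem] -> 13 lines: cail yij jko lybaq enpv aem dfvf lohk rahsh fvn ykml szsk odfm
Hunk 3: at line 6 remove [lohk,rahsh,fvn] add [mrn,sty] -> 12 lines: cail yij jko lybaq enpv aem dfvf mrn sty ykml szsk odfm
Hunk 4: at line 7 remove [sty,ykml] add [fddk,debw,jwkqn] -> 13 lines: cail yij jko lybaq enpv aem dfvf mrn fddk debw jwkqn szsk odfm
Final line count: 13

Answer: 13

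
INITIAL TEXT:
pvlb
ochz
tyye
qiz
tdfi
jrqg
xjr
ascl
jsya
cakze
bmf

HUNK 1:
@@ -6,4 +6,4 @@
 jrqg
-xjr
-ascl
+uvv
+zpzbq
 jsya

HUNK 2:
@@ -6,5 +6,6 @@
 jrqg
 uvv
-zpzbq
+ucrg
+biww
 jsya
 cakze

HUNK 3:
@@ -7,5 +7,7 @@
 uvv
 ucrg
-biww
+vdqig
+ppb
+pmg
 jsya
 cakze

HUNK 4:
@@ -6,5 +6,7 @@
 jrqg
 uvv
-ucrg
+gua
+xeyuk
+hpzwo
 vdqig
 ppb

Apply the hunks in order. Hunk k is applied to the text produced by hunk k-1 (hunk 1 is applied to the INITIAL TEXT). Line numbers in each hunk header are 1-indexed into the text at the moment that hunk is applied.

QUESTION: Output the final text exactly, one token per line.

Answer: pvlb
ochz
tyye
qiz
tdfi
jrqg
uvv
gua
xeyuk
hpzwo
vdqig
ppb
pmg
jsya
cakze
bmf

Derivation:
Hunk 1: at line 6 remove [xjr,ascl] add [uvv,zpzbq] -> 11 lines: pvlb ochz tyye qiz tdfi jrqg uvv zpzbq jsya cakze bmf
Hunk 2: at line 6 remove [zpzbq] add [ucrg,biww] -> 12 lines: pvlb ochz tyye qiz tdfi jrqg uvv ucrg biww jsya cakze bmf
Hunk 3: at line 7 remove [biww] add [vdqig,ppb,pmg] -> 14 lines: pvlb ochz tyye qiz tdfi jrqg uvv ucrg vdqig ppb pmg jsya cakze bmf
Hunk 4: at line 6 remove [ucrg] add [gua,xeyuk,hpzwo] -> 16 lines: pvlb ochz tyye qiz tdfi jrqg uvv gua xeyuk hpzwo vdqig ppb pmg jsya cakze bmf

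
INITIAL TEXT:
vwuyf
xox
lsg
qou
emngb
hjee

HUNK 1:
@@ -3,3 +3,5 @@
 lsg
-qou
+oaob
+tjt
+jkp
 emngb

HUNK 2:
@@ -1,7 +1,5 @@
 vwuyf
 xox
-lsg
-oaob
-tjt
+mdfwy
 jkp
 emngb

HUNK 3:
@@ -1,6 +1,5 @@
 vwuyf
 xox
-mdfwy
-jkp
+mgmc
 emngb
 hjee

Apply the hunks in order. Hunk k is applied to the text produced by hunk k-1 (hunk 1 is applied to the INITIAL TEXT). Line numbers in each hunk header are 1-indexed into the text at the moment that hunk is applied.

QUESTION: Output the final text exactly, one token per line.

Answer: vwuyf
xox
mgmc
emngb
hjee

Derivation:
Hunk 1: at line 3 remove [qou] add [oaob,tjt,jkp] -> 8 lines: vwuyf xox lsg oaob tjt jkp emngb hjee
Hunk 2: at line 1 remove [lsg,oaob,tjt] add [mdfwy] -> 6 lines: vwuyf xox mdfwy jkp emngb hjee
Hunk 3: at line 1 remove [mdfwy,jkp] add [mgmc] -> 5 lines: vwuyf xox mgmc emngb hjee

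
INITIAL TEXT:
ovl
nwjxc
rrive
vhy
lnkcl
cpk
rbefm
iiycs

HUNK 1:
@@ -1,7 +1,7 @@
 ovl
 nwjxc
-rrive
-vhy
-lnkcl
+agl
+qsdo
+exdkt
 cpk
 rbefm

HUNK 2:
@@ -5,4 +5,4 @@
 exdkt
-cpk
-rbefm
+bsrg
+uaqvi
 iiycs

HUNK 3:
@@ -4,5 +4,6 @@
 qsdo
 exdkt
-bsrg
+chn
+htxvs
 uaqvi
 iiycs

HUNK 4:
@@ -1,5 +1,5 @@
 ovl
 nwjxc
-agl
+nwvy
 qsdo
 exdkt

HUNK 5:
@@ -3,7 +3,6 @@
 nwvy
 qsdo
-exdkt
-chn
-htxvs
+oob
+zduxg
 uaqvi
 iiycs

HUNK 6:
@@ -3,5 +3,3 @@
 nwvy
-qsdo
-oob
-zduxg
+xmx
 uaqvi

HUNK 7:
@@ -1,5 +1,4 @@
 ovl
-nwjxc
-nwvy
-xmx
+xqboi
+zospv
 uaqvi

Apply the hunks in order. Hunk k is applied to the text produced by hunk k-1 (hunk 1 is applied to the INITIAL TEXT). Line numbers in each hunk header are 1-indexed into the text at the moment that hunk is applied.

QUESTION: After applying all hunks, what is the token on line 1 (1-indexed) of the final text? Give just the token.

Answer: ovl

Derivation:
Hunk 1: at line 1 remove [rrive,vhy,lnkcl] add [agl,qsdo,exdkt] -> 8 lines: ovl nwjxc agl qsdo exdkt cpk rbefm iiycs
Hunk 2: at line 5 remove [cpk,rbefm] add [bsrg,uaqvi] -> 8 lines: ovl nwjxc agl qsdo exdkt bsrg uaqvi iiycs
Hunk 3: at line 4 remove [bsrg] add [chn,htxvs] -> 9 lines: ovl nwjxc agl qsdo exdkt chn htxvs uaqvi iiycs
Hunk 4: at line 1 remove [agl] add [nwvy] -> 9 lines: ovl nwjxc nwvy qsdo exdkt chn htxvs uaqvi iiycs
Hunk 5: at line 3 remove [exdkt,chn,htxvs] add [oob,zduxg] -> 8 lines: ovl nwjxc nwvy qsdo oob zduxg uaqvi iiycs
Hunk 6: at line 3 remove [qsdo,oob,zduxg] add [xmx] -> 6 lines: ovl nwjxc nwvy xmx uaqvi iiycs
Hunk 7: at line 1 remove [nwjxc,nwvy,xmx] add [xqboi,zospv] -> 5 lines: ovl xqboi zospv uaqvi iiycs
Final line 1: ovl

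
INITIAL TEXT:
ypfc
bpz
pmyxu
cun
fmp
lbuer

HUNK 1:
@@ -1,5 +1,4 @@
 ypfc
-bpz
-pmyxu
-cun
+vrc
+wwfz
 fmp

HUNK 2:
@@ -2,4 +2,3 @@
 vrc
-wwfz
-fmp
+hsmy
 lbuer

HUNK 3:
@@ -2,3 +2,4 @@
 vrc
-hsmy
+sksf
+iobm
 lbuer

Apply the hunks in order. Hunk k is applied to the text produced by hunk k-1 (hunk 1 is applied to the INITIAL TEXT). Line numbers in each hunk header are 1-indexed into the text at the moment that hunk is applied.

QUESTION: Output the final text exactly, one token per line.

Hunk 1: at line 1 remove [bpz,pmyxu,cun] add [vrc,wwfz] -> 5 lines: ypfc vrc wwfz fmp lbuer
Hunk 2: at line 2 remove [wwfz,fmp] add [hsmy] -> 4 lines: ypfc vrc hsmy lbuer
Hunk 3: at line 2 remove [hsmy] add [sksf,iobm] -> 5 lines: ypfc vrc sksf iobm lbuer

Answer: ypfc
vrc
sksf
iobm
lbuer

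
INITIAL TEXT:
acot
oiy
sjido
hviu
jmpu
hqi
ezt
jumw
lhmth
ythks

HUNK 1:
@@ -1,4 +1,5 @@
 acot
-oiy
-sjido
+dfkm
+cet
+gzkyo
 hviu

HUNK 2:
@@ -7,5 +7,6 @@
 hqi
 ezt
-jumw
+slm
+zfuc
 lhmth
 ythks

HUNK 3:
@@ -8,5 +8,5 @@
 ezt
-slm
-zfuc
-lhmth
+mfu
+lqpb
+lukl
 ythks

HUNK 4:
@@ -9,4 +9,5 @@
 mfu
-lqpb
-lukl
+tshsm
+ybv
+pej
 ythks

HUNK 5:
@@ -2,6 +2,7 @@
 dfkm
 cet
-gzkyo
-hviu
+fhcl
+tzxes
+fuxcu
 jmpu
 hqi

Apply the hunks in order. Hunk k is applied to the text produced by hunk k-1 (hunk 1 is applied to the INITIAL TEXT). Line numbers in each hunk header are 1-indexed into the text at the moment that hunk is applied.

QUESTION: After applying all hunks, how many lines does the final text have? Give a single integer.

Answer: 14

Derivation:
Hunk 1: at line 1 remove [oiy,sjido] add [dfkm,cet,gzkyo] -> 11 lines: acot dfkm cet gzkyo hviu jmpu hqi ezt jumw lhmth ythks
Hunk 2: at line 7 remove [jumw] add [slm,zfuc] -> 12 lines: acot dfkm cet gzkyo hviu jmpu hqi ezt slm zfuc lhmth ythks
Hunk 3: at line 8 remove [slm,zfuc,lhmth] add [mfu,lqpb,lukl] -> 12 lines: acot dfkm cet gzkyo hviu jmpu hqi ezt mfu lqpb lukl ythks
Hunk 4: at line 9 remove [lqpb,lukl] add [tshsm,ybv,pej] -> 13 lines: acot dfkm cet gzkyo hviu jmpu hqi ezt mfu tshsm ybv pej ythks
Hunk 5: at line 2 remove [gzkyo,hviu] add [fhcl,tzxes,fuxcu] -> 14 lines: acot dfkm cet fhcl tzxes fuxcu jmpu hqi ezt mfu tshsm ybv pej ythks
Final line count: 14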